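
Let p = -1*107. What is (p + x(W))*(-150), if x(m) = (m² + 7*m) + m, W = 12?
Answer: -19950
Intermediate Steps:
x(m) = m² + 8*m
p = -107
(p + x(W))*(-150) = (-107 + 12*(8 + 12))*(-150) = (-107 + 12*20)*(-150) = (-107 + 240)*(-150) = 133*(-150) = -19950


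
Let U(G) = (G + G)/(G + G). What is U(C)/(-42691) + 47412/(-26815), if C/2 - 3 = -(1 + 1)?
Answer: -2024092507/1144759165 ≈ -1.7681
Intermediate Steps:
C = 2 (C = 6 + 2*(-(1 + 1)) = 6 + 2*(-1*2) = 6 + 2*(-2) = 6 - 4 = 2)
U(G) = 1 (U(G) = (2*G)/((2*G)) = (2*G)*(1/(2*G)) = 1)
U(C)/(-42691) + 47412/(-26815) = 1/(-42691) + 47412/(-26815) = 1*(-1/42691) + 47412*(-1/26815) = -1/42691 - 47412/26815 = -2024092507/1144759165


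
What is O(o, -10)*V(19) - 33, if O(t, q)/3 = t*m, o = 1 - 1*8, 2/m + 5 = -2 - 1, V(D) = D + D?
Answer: 333/2 ≈ 166.50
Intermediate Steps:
V(D) = 2*D
m = -1/4 (m = 2/(-5 + (-2 - 1)) = 2/(-5 - 3) = 2/(-8) = 2*(-1/8) = -1/4 ≈ -0.25000)
o = -7 (o = 1 - 8 = -7)
O(t, q) = -3*t/4 (O(t, q) = 3*(t*(-1/4)) = 3*(-t/4) = -3*t/4)
O(o, -10)*V(19) - 33 = (-3/4*(-7))*(2*19) - 33 = (21/4)*38 - 33 = 399/2 - 33 = 333/2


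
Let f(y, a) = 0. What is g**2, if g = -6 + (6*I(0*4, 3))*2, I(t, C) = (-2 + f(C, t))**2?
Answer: 1764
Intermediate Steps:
I(t, C) = 4 (I(t, C) = (-2 + 0)**2 = (-2)**2 = 4)
g = 42 (g = -6 + (6*4)*2 = -6 + 24*2 = -6 + 48 = 42)
g**2 = 42**2 = 1764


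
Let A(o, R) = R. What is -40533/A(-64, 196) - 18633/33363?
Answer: -451984849/2179716 ≈ -207.36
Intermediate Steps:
-40533/A(-64, 196) - 18633/33363 = -40533/196 - 18633/33363 = -40533*1/196 - 18633*1/33363 = -40533/196 - 6211/11121 = -451984849/2179716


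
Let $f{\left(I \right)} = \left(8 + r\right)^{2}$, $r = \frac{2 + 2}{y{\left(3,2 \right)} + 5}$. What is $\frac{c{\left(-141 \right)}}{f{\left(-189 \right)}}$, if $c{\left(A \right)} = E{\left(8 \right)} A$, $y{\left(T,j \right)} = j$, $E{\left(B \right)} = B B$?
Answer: $- \frac{9212}{75} \approx -122.83$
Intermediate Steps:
$E{\left(B \right)} = B^{2}$
$r = \frac{4}{7}$ ($r = \frac{2 + 2}{2 + 5} = \frac{4}{7} \approx 0.57143$)
$c{\left(A \right)} = 64 A$ ($c{\left(A \right)} = 8^{2} A = 64 A$)
$f{\left(I \right)} = \frac{3600}{49}$ ($f{\left(I \right)} = \left(8 + \frac{4}{7}\right)^{2} = \left(\frac{60}{7}\right)^{2} = \frac{3600}{49}$)
$\frac{c{\left(-141 \right)}}{f{\left(-189 \right)}} = \frac{64 \left(-141\right)}{\frac{3600}{49}} = \left(-9024\right) \frac{49}{3600} = - \frac{9212}{75}$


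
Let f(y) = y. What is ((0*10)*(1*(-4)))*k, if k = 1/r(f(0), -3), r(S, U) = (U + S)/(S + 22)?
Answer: 0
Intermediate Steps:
r(S, U) = (S + U)/(22 + S)
k = -22/3 (k = 1/((0 - 3)/(22 + 0)) = 1/(-3/22) = -22/3 ≈ -7.3333)
((0*10)*(1*(-4)))*k = ((0*10)*(1*(-4)))*(-22/3) = (0*(-4))*(-22/3) = 0*(-22/3) = 0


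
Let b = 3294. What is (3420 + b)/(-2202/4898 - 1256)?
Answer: -16442586/3077045 ≈ -5.3436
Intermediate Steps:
(3420 + b)/(-2202/4898 - 1256) = (3420 + 3294)/(-2202/4898 - 1256) = 6714/(-2202*1/4898 - 1256) = 6714/(-1101/2449 - 1256) = 6714/(-3077045/2449) = 6714*(-2449/3077045) = -16442586/3077045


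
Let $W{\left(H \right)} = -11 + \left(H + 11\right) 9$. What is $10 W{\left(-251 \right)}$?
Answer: $-21710$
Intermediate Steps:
$W{\left(H \right)} = 88 + 9 H$ ($W{\left(H \right)} = -11 + \left(11 + H\right) 9 = -11 + \left(99 + 9 H\right) = 88 + 9 H$)
$10 W{\left(-251 \right)} = 10 \left(88 + 9 \left(-251\right)\right) = 10 \left(88 - 2259\right) = 10 \left(-2171\right) = -21710$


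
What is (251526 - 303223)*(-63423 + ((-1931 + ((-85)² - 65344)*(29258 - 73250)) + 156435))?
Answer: -132182101482913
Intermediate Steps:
(251526 - 303223)*(-63423 + ((-1931 + ((-85)² - 65344)*(29258 - 73250)) + 156435)) = -51697*(-63423 + ((-1931 + (7225 - 65344)*(-43992)) + 156435)) = -51697*(-63423 + ((-1931 - 58119*(-43992)) + 156435)) = -51697*(-63423 + ((-1931 + 2556771048) + 156435)) = -51697*(-63423 + (2556769117 + 156435)) = -51697*(-63423 + 2556925552) = -51697*2556862129 = -132182101482913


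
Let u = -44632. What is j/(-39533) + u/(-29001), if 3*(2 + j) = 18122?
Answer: 75681404/54595073 ≈ 1.3862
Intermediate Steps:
j = 18116/3 (j = -2 + (⅓)*18122 = -2 + 18122/3 = 18116/3 ≈ 6038.7)
j/(-39533) + u/(-29001) = (18116/3)/(-39533) - 44632/(-29001) = (18116/3)*(-1/39533) - 44632*(-1/29001) = -18116/118599 + 6376/4143 = 75681404/54595073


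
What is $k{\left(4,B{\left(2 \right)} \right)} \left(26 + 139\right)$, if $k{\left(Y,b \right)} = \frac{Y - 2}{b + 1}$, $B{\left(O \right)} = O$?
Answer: $110$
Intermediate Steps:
$k{\left(Y,b \right)} = \frac{-2 + Y}{1 + b}$
$k{\left(4,B{\left(2 \right)} \right)} \left(26 + 139\right) = \frac{-2 + 4}{1 + 2} \left(26 + 139\right) = \frac{1}{3} \cdot 2 \cdot 165 = \frac{2}{3} \cdot 165 = 110$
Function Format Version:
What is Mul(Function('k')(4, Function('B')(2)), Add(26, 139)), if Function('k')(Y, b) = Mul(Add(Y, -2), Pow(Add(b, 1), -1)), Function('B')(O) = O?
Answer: 110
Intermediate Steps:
Function('k')(Y, b) = Mul(Pow(Add(1, b), -1), Add(-2, Y)) (Function('k')(Y, b) = Mul(Add(-2, Y), Pow(Add(1, b), -1)) = Mul(Pow(Add(1, b), -1), Add(-2, Y)))
Mul(Function('k')(4, Function('B')(2)), Add(26, 139)) = Mul(Mul(Pow(Add(1, 2), -1), Add(-2, 4)), Add(26, 139)) = Mul(Mul(Pow(3, -1), 2), 165) = Mul(Mul(Rational(1, 3), 2), 165) = Mul(Rational(2, 3), 165) = 110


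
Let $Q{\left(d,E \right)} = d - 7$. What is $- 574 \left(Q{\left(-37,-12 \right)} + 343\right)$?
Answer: $-171626$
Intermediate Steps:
$Q{\left(d,E \right)} = -7 + d$
$- 574 \left(Q{\left(-37,-12 \right)} + 343\right) = - 574 \left(\left(-7 - 37\right) + 343\right) = - 574 \left(-44 + 343\right) = \left(-574\right) 299 = -171626$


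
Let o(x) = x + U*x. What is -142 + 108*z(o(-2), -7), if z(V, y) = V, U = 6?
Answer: -1654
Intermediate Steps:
o(x) = 7*x (o(x) = x + 6*x = 7*x)
-142 + 108*z(o(-2), -7) = -142 + 108*(7*(-2)) = -142 + 108*(-14) = -142 - 1512 = -1654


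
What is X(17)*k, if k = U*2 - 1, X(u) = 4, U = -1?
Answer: -12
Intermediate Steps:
k = -3 (k = -1*2 - 1 = -2 - 1 = -3)
X(17)*k = 4*(-3) = -12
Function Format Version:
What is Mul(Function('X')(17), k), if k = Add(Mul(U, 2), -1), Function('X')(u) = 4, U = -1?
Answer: -12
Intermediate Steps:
k = -3 (k = Add(Mul(-1, 2), -1) = Add(-2, -1) = -3)
Mul(Function('X')(17), k) = Mul(4, -3) = -12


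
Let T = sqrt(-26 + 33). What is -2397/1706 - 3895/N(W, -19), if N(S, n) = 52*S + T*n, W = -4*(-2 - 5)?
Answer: -2107194299/516042822 - 74005*sqrt(7)/2117409 ≈ -4.1758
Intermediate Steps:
T = sqrt(7) ≈ 2.6458
W = 28 (W = -4*(-7) = 28)
N(S, n) = 52*S + n*sqrt(7) (N(S, n) = 52*S + sqrt(7)*n = 52*S + n*sqrt(7))
-2397/1706 - 3895/N(W, -19) = -2397/1706 - 3895/(52*28 - 19*sqrt(7)) = -2397*1/1706 - 3895/(1456 - 19*sqrt(7)) = -2397/1706 - 3895/(1456 - 19*sqrt(7))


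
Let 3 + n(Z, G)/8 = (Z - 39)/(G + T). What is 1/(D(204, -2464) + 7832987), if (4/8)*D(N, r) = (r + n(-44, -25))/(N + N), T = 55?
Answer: 765/5992225642 ≈ 1.2767e-7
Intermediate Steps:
n(Z, G) = -24 + 8*(-39 + Z)/(55 + G) (n(Z, G) = -24 + 8*((Z - 39)/(G + 55)) = -24 + 8*((-39 + Z)/(55 + G)) = -24 + 8*(-39 + Z)/(55 + G))
D(N, r) = (-692/15 + r)/N (D(N, r) = 2*((r + 8*(-204 - 44 - 3*(-25))/(55 - 25))/(N + N)) = 2*((r + 8*(-204 - 44 + 75)/30)/((2*N))) = 2*((r + 8*(1/30)*(-173))*(1/(2*N))) = 2*((r - 692/15)*(1/(2*N))) = 2*((-692/15 + r)*(1/(2*N))) = 2*((-692/15 + r)/(2*N)) = (-692/15 + r)/N)
1/(D(204, -2464) + 7832987) = 1/((-692/15 - 2464)/204 + 7832987) = 1/((1/204)*(-37652/15) + 7832987) = 1/(-9413/765 + 7832987) = 1/(5992225642/765) = 765/5992225642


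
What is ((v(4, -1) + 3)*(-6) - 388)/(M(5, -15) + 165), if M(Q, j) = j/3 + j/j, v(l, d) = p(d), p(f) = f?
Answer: -400/161 ≈ -2.4845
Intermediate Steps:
v(l, d) = d
M(Q, j) = 1 + j/3 (M(Q, j) = j*(⅓) + 1 = j/3 + 1 = 1 + j/3)
((v(4, -1) + 3)*(-6) - 388)/(M(5, -15) + 165) = ((-1 + 3)*(-6) - 388)/((1 + (⅓)*(-15)) + 165) = (2*(-6) - 388)/((1 - 5) + 165) = (-12 - 388)/(-4 + 165) = -400/161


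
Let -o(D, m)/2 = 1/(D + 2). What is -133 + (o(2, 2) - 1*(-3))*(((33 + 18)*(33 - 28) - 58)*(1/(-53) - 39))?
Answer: -1025539/53 ≈ -19350.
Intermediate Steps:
o(D, m) = -2/(2 + D) (o(D, m) = -2/(D + 2) = -2/(2 + D))
-133 + (o(2, 2) - 1*(-3))*(((33 + 18)*(33 - 28) - 58)*(1/(-53) - 39)) = -133 + (-2/(2 + 2) - 1*(-3))*(((33 + 18)*(33 - 28) - 58)*(1/(-53) - 39)) = -133 + (-2/4 + 3)*((51*5 - 58)*(-1/53 - 39)) = -133 + (-2*1/4 + 3)*((255 - 58)*(-2068/53)) = -133 + (-1/2 + 3)*(197*(-2068/53)) = -133 + (5/2)*(-407396/53) = -133 - 1018490/53 = -1025539/53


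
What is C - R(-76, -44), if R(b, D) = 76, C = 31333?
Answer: 31257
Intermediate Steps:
C - R(-76, -44) = 31333 - 1*76 = 31333 - 76 = 31257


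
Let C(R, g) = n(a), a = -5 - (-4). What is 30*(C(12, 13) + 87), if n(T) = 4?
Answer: 2730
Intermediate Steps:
a = -1 (a = -5 - 1*(-4) = -5 + 4 = -1)
C(R, g) = 4
30*(C(12, 13) + 87) = 30*(4 + 87) = 30*91 = 2730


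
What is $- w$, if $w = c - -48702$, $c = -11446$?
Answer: $-37256$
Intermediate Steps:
$w = 37256$ ($w = -11446 - -48702 = -11446 + 48702 = 37256$)
$- w = \left(-1\right) 37256 = -37256$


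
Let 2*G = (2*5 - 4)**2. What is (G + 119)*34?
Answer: 4658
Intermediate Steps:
G = 18 (G = (2*5 - 4)**2/2 = (10 - 4)**2/2 = (1/2)*6**2 = (1/2)*36 = 18)
(G + 119)*34 = (18 + 119)*34 = 137*34 = 4658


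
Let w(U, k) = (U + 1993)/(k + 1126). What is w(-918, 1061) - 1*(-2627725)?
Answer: 5746835650/2187 ≈ 2.6277e+6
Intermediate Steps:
w(U, k) = (1993 + U)/(1126 + k)
w(-918, 1061) - 1*(-2627725) = (1993 - 918)/(1126 + 1061) - 1*(-2627725) = 1075/2187 + 2627725 = 5746835650/2187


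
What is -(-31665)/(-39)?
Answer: -10555/13 ≈ -811.92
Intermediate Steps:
-(-31665)/(-39) = -(-31665)*(-1)/39 = -2111*5/13 = -10555/13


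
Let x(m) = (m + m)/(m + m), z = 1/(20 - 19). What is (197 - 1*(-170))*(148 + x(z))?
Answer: 54683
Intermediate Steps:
z = 1 (z = 1/1 = 1)
x(m) = 1 (x(m) = (2*m)/((2*m)) = (2*m)*(1/(2*m)) = 1)
(197 - 1*(-170))*(148 + x(z)) = (197 - 1*(-170))*(148 + 1) = (197 + 170)*149 = 367*149 = 54683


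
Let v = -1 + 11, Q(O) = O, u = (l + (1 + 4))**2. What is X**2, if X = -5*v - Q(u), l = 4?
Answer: 17161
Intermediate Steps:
u = 81 (u = (4 + (1 + 4))**2 = (4 + 5)**2 = 9**2 = 81)
v = 10
X = -131 (X = -5*10 - 1*81 = -50 - 81 = -131)
X**2 = (-131)**2 = 17161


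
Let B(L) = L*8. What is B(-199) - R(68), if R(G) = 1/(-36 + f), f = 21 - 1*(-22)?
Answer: -11145/7 ≈ -1592.1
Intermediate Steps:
f = 43 (f = 21 + 22 = 43)
B(L) = 8*L
R(G) = ⅐ (R(G) = 1/(-36 + 43) = 1/7 = ⅐)
B(-199) - R(68) = 8*(-199) - 1*⅐ = -1592 - ⅐ = -11145/7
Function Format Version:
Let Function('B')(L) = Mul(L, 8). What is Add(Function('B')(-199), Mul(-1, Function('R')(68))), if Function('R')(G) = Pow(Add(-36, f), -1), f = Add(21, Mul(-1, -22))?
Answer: Rational(-11145, 7) ≈ -1592.1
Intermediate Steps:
f = 43 (f = Add(21, 22) = 43)
Function('B')(L) = Mul(8, L)
Function('R')(G) = Rational(1, 7) (Function('R')(G) = Pow(Add(-36, 43), -1) = Pow(7, -1) = Rational(1, 7))
Add(Function('B')(-199), Mul(-1, Function('R')(68))) = Add(Mul(8, -199), Mul(-1, Rational(1, 7))) = Add(-1592, Rational(-1, 7)) = Rational(-11145, 7)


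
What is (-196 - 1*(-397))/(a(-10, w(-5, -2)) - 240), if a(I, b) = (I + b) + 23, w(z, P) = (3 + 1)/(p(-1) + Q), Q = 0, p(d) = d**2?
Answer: -201/223 ≈ -0.90135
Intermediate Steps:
w(z, P) = 4 (w(z, P) = (3 + 1)/((-1)**2 + 0) = 4/(1 + 0) = 4/1 = 4*1 = 4)
a(I, b) = 23 + I + b
(-196 - 1*(-397))/(a(-10, w(-5, -2)) - 240) = (-196 - 1*(-397))/((23 - 10 + 4) - 240) = (-196 + 397)/(17 - 240) = 201/(-223) = 201*(-1/223) = -201/223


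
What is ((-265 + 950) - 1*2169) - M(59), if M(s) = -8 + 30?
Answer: -1506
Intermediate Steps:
M(s) = 22
((-265 + 950) - 1*2169) - M(59) = ((-265 + 950) - 1*2169) - 1*22 = (685 - 2169) - 22 = -1484 - 22 = -1506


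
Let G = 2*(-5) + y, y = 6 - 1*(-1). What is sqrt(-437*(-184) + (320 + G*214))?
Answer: sqrt(80086) ≈ 282.99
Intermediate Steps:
y = 7 (y = 6 + 1 = 7)
G = -3 (G = 2*(-5) + 7 = -10 + 7 = -3)
sqrt(-437*(-184) + (320 + G*214)) = sqrt(-437*(-184) + (320 - 3*214)) = sqrt(80408 + (320 - 642)) = sqrt(80408 - 322) = sqrt(80086)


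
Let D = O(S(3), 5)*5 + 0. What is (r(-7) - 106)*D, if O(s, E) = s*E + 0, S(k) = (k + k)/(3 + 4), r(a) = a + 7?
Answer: -15900/7 ≈ -2271.4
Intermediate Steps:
r(a) = 7 + a
S(k) = 2*k/7 (S(k) = (2*k)/7 = (2*k)*(⅐) = 2*k/7)
O(s, E) = E*s (O(s, E) = E*s + 0 = E*s)
D = 150/7 (D = (5*((2/7)*3))*5 + 0 = (5*(6/7))*5 + 0 = (30/7)*5 + 0 = 150/7 + 0 = 150/7 ≈ 21.429)
(r(-7) - 106)*D = ((7 - 7) - 106)*(150/7) = (0 - 106)*(150/7) = -106*150/7 = -15900/7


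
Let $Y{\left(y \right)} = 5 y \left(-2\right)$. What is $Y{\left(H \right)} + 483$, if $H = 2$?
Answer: $463$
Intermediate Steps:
$Y{\left(y \right)} = - 10 y$
$Y{\left(H \right)} + 483 = \left(-10\right) 2 + 483 = -20 + 483 = 463$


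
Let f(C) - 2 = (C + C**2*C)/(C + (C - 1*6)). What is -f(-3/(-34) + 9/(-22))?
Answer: -14862856/7238583 ≈ -2.0533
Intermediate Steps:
f(C) = 2 + (C + C**3)/(-6 + 2*C) (f(C) = 2 + (C + C**2*C)/(C + (C - 1*6)) = 2 + (C + C**3)/(C + (C - 6)) = 2 + (C + C**3)/(C + (-6 + C)) = 2 + (C + C**3)/(-6 + 2*C))
-f(-3/(-34) + 9/(-22)) = -(-12 + (-3/(-34) + 9/(-22))**3 + 5*(-3/(-34) + 9/(-22)))/(2*(-3 + (-3/(-34) + 9/(-22)))) = -(-12 + (-3*(-1/34) + 9*(-1/22))**3 + 5*(-3*(-1/34) + 9*(-1/22)))/(2*(-3 + (-3*(-1/34) + 9*(-1/22)))) = -(-12 + (3/34 - 9/22)**3 + 5*(3/34 - 9/22))/(2*(-3 + (3/34 - 9/22))) = -(-12 + (-60/187)**3 + 5*(-60/187))/(2*(-3 - 60/187)) = -(-12 - 216000/6539203 - 300/187)/(2*(-621/187)) = -(-187)*(-89177136)/(2*621*6539203) = -1*14862856/7238583 = -14862856/7238583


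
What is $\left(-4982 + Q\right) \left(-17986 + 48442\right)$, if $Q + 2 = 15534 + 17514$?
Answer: $854717184$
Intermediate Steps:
$Q = 33046$ ($Q = -2 + \left(15534 + 17514\right) = -2 + 33048 = 33046$)
$\left(-4982 + Q\right) \left(-17986 + 48442\right) = \left(-4982 + 33046\right) \left(-17986 + 48442\right) = 28064 \cdot 30456 = 854717184$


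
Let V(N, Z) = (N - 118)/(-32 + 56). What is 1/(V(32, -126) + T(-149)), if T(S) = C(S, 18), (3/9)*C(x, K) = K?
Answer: 12/605 ≈ 0.019835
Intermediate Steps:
C(x, K) = 3*K
T(S) = 54 (T(S) = 3*18 = 54)
V(N, Z) = -59/12 + N/24 (V(N, Z) = (-118 + N)/24 = (-118 + N)*(1/24) = -59/12 + N/24)
1/(V(32, -126) + T(-149)) = 1/((-59/12 + (1/24)*32) + 54) = 1/((-59/12 + 4/3) + 54) = 1/(-43/12 + 54) = 1/(605/12) = 12/605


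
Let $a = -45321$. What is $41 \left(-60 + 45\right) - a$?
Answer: $44706$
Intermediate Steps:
$41 \left(-60 + 45\right) - a = 41 \left(-60 + 45\right) - -45321 = 41 \left(-15\right) + 45321 = -615 + 45321 = 44706$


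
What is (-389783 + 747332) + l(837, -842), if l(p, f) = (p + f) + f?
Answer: 356702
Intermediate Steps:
l(p, f) = p + 2*f (l(p, f) = (f + p) + f = p + 2*f)
(-389783 + 747332) + l(837, -842) = (-389783 + 747332) + (837 + 2*(-842)) = 357549 + (837 - 1684) = 357549 - 847 = 356702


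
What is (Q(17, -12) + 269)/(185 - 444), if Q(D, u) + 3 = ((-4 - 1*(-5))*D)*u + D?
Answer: -79/259 ≈ -0.30502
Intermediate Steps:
Q(D, u) = -3 + D + D*u (Q(D, u) = -3 + (((-4 - 1*(-5))*D)*u + D) = -3 + (((-4 + 5)*D)*u + D) = -3 + ((1*D)*u + D) = -3 + (D*u + D) = -3 + (D + D*u) = -3 + D + D*u)
(Q(17, -12) + 269)/(185 - 444) = ((-3 + 17 + 17*(-12)) + 269)/(185 - 444) = ((-3 + 17 - 204) + 269)/(-259) = (-190 + 269)*(-1/259) = 79*(-1/259) = -79/259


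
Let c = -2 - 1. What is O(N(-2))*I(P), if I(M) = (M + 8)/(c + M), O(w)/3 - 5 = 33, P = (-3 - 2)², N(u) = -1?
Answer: 171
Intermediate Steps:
c = -3
P = 25 (P = (-5)² = 25)
O(w) = 114 (O(w) = 15 + 3*33 = 15 + 99 = 114)
I(M) = (8 + M)/(-3 + M) (I(M) = (M + 8)/(-3 + M) = (8 + M)/(-3 + M))
O(N(-2))*I(P) = 114*((8 + 25)/(-3 + 25)) = 114*(33/22) = 114*((1/22)*33) = 114*(3/2) = 171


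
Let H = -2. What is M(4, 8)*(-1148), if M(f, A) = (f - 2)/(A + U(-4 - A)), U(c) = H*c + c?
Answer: -574/5 ≈ -114.80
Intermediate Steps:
U(c) = -c (U(c) = -2*c + c = -c)
M(f, A) = (-2 + f)/(4 + 2*A) (M(f, A) = (f - 2)/(A - (-4 - A)) = (-2 + f)/(A + (4 + A)) = (-2 + f)/(4 + 2*A))
M(4, 8)*(-1148) = ((-2 + 4)/(2*(2 + 8)))*(-1148) = ((½)*2/10)*(-1148) = ((½)*(⅒)*2)*(-1148) = (⅒)*(-1148) = -574/5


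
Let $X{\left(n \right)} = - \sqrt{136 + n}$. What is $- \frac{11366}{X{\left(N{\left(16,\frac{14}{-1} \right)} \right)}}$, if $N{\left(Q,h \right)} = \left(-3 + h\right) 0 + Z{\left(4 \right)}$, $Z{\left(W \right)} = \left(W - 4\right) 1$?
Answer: $\frac{5683 \sqrt{34}}{34} \approx 974.63$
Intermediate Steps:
$Z{\left(W \right)} = -4 + W$ ($Z{\left(W \right)} = \left(-4 + W\right) 1 = -4 + W$)
$N{\left(Q,h \right)} = 0$ ($N{\left(Q,h \right)} = \left(-3 + h\right) 0 + \left(-4 + 4\right) = 0 + 0 = 0$)
$- \frac{11366}{X{\left(N{\left(16,\frac{14}{-1} \right)} \right)}} = - \frac{11366}{\left(-1\right) \sqrt{136 + 0}} = - \frac{11366}{\left(-1\right) \sqrt{136}} = - \frac{11366}{\left(-1\right) 2 \sqrt{34}} = - \frac{11366}{\left(-2\right) \sqrt{34}} = - 11366 \left(- \frac{\sqrt{34}}{68}\right) = \frac{5683 \sqrt{34}}{34}$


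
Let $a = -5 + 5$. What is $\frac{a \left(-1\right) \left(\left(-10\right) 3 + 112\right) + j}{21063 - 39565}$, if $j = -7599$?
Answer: $\frac{7599}{18502} \approx 0.41071$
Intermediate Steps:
$a = 0$
$\frac{a \left(-1\right) \left(\left(-10\right) 3 + 112\right) + j}{21063 - 39565} = \frac{0 \left(-1\right) \left(\left(-10\right) 3 + 112\right) - 7599}{21063 - 39565} = \frac{0 \left(-30 + 112\right) - 7599}{-18502} = \left(0 \cdot 82 - 7599\right) \left(- \frac{1}{18502}\right) = \left(0 - 7599\right) \left(- \frac{1}{18502}\right) = \left(-7599\right) \left(- \frac{1}{18502}\right) = \frac{7599}{18502}$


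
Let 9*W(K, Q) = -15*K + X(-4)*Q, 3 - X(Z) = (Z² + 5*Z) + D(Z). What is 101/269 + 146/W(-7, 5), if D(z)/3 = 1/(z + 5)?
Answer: 366091/33625 ≈ 10.887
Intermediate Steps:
D(z) = 3/(5 + z) (D(z) = 3/(z + 5) = 3/(5 + z))
X(Z) = 3 - Z² - 5*Z - 3/(5 + Z) (X(Z) = 3 - ((Z² + 5*Z) + 3/(5 + Z)) = 3 - (Z² + 3/(5 + Z) + 5*Z) = 3 + (-Z² - 5*Z - 3/(5 + Z)) = 3 - Z² - 5*Z - 3/(5 + Z))
W(K, Q) = -5*K/3 + 4*Q/9 (W(K, Q) = (-15*K + ((-3 + (5 - 4)*(3 - 1*(-4)² - 5*(-4)))/(5 - 4))*Q)/9 = (-15*K + ((-3 + 1*(3 - 1*16 + 20))/1)*Q)/9 = (-15*K + (1*(-3 + 1*(3 - 16 + 20)))*Q)/9 = (-15*K + (1*(-3 + 1*7))*Q)/9 = (-15*K + (1*(-3 + 7))*Q)/9 = (-15*K + (1*4)*Q)/9 = (-15*K + 4*Q)/9 = -5*K/3 + 4*Q/9)
101/269 + 146/W(-7, 5) = 101/269 + 146/(-5/3*(-7) + (4/9)*5) = 101*(1/269) + 146/(35/3 + 20/9) = 101/269 + 146/(125/9) = 101/269 + 146*(9/125) = 101/269 + 1314/125 = 366091/33625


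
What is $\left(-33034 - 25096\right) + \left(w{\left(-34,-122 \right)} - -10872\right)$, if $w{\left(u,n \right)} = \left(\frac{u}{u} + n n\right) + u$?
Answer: $-32407$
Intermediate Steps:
$w{\left(u,n \right)} = 1 + u + n^{2}$ ($w{\left(u,n \right)} = \left(1 + n^{2}\right) + u = 1 + u + n^{2}$)
$\left(-33034 - 25096\right) + \left(w{\left(-34,-122 \right)} - -10872\right) = \left(-33034 - 25096\right) + \left(\left(1 - 34 + \left(-122\right)^{2}\right) - -10872\right) = -58130 + \left(\left(1 - 34 + 14884\right) + 10872\right) = -58130 + \left(14851 + 10872\right) = -58130 + 25723 = -32407$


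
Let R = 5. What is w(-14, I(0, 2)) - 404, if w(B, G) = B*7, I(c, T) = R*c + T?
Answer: -502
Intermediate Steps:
I(c, T) = T + 5*c (I(c, T) = 5*c + T = T + 5*c)
w(B, G) = 7*B
w(-14, I(0, 2)) - 404 = 7*(-14) - 404 = -98 - 404 = -502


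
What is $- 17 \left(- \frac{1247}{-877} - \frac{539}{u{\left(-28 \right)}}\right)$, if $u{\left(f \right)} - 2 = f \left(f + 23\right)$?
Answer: $\frac{5025693}{124534} \approx 40.356$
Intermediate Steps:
$u{\left(f \right)} = 2 + f \left(23 + f\right)$ ($u{\left(f \right)} = 2 + f \left(f + 23\right) = 2 + f \left(23 + f\right)$)
$- 17 \left(- \frac{1247}{-877} - \frac{539}{u{\left(-28 \right)}}\right) = - 17 \left(- \frac{1247}{-877} - \frac{539}{2 + \left(-28\right)^{2} + 23 \left(-28\right)}\right) = - 17 \left(\left(-1247\right) \left(- \frac{1}{877}\right) - \frac{539}{2 + 784 - 644}\right) = - 17 \left(\frac{1247}{877} - \frac{539}{142}\right) = \left(-17\right) \left(- \frac{295629}{124534}\right) = \frac{5025693}{124534}$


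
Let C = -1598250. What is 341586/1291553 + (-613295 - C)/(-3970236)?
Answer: 84055449181/5127770216508 ≈ 0.016392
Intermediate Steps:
341586/1291553 + (-613295 - C)/(-3970236) = 341586/1291553 + (-613295 - 1*(-1598250))/(-3970236) = 341586*(1/1291553) + (-613295 + 1598250)*(-1/3970236) = 341586/1291553 + 984955*(-1/3970236) = 341586/1291553 - 984955/3970236 = 84055449181/5127770216508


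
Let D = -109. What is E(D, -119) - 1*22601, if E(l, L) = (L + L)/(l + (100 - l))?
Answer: -1130169/50 ≈ -22603.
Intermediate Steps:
E(l, L) = L/50 (E(l, L) = (2*L)/100 = (2*L)*(1/100) = L/50)
E(D, -119) - 1*22601 = (1/50)*(-119) - 1*22601 = -119/50 - 22601 = -1130169/50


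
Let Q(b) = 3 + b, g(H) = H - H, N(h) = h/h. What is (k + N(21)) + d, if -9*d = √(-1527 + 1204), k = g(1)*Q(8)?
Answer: 1 - I*√323/9 ≈ 1.0 - 1.9969*I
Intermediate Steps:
N(h) = 1
g(H) = 0
k = 0 (k = 0*(3 + 8) = 0*11 = 0)
d = -I*√323/9 (d = -√(-1527 + 1204)/9 = -I*√323/9 ≈ -1.9969*I)
(k + N(21)) + d = (0 + 1) - I*√323/9 = 1 - I*√323/9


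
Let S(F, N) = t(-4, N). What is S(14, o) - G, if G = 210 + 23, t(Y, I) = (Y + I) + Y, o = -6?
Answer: -247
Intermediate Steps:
t(Y, I) = I + 2*Y (t(Y, I) = (I + Y) + Y = I + 2*Y)
S(F, N) = -8 + N (S(F, N) = N + 2*(-4) = N - 8 = -8 + N)
G = 233
S(14, o) - G = (-8 - 6) - 1*233 = -14 - 233 = -247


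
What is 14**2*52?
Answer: 10192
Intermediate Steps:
14**2*52 = 196*52 = 10192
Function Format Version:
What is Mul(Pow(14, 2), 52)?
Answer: 10192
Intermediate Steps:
Mul(Pow(14, 2), 52) = Mul(196, 52) = 10192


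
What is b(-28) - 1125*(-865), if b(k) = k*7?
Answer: 972929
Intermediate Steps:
b(k) = 7*k
b(-28) - 1125*(-865) = 7*(-28) - 1125*(-865) = -196 + 973125 = 972929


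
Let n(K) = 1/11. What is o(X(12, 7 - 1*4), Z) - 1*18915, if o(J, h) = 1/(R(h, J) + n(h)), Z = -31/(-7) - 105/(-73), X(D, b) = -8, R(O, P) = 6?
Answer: -1267294/67 ≈ -18915.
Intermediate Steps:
n(K) = 1/11
Z = 2998/511 (Z = -31*(-⅐) - 105*(-1/73) = 31/7 + 105/73 = 2998/511 ≈ 5.8669)
o(J, h) = 11/67 (o(J, h) = 1/(6 + 1/11) = 1/(67/11) = 11/67)
o(X(12, 7 - 1*4), Z) - 1*18915 = 11/67 - 1*18915 = 11/67 - 18915 = -1267294/67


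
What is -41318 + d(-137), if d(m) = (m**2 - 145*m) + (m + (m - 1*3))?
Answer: -2961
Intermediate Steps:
d(m) = -3 + m**2 - 143*m (d(m) = (m**2 - 145*m) + (m + (m - 3)) = (m**2 - 145*m) + (m + (-3 + m)) = (m**2 - 145*m) + (-3 + 2*m) = -3 + m**2 - 143*m)
-41318 + d(-137) = -41318 + (-3 + (-137)**2 - 143*(-137)) = -41318 + (-3 + 18769 + 19591) = -41318 + 38357 = -2961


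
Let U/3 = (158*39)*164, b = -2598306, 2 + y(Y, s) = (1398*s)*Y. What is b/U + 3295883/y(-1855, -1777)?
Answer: -498488328792739/582122074029288 ≈ -0.85633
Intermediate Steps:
y(Y, s) = -2 + 1398*Y*s (y(Y, s) = -2 + (1398*s)*Y = -2 + 1398*Y*s)
U = 3031704 (U = 3*((158*39)*164) = 3*(6162*164) = 3*1010568 = 3031704)
b/U + 3295883/y(-1855, -1777) = -2598306/3031704 + 3295883/(-2 + 1398*(-1855)*(-1777)) = -2598306*1/3031704 + 3295883/(-2 + 4608276330) = -433051/505284 + 3295883/4608276328 = -498488328792739/582122074029288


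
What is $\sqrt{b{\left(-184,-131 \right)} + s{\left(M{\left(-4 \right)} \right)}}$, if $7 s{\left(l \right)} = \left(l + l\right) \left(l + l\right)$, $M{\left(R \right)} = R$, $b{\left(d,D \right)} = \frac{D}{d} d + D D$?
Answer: $\frac{\sqrt{834918}}{7} \approx 130.53$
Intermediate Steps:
$b{\left(d,D \right)} = D + D^{2}$
$s{\left(l \right)} = \frac{4 l^{2}}{7}$ ($s{\left(l \right)} = \frac{\left(l + l\right) \left(l + l\right)}{7} = \frac{2 l 2 l}{7} = \frac{4 l^{2}}{7}$)
$\sqrt{b{\left(-184,-131 \right)} + s{\left(M{\left(-4 \right)} \right)}} = \sqrt{- 131 \left(1 - 131\right) + \frac{4 \left(-4\right)^{2}}{7}} = \sqrt{\left(-131\right) \left(-130\right) + \frac{4}{7} \cdot 16} = \sqrt{17030 + \frac{64}{7}} = \sqrt{\frac{119274}{7}} = \frac{\sqrt{834918}}{7}$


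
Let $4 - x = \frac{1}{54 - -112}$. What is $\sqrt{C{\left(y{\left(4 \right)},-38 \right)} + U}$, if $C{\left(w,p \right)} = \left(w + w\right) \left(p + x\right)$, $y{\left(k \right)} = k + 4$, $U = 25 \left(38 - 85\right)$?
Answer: $\frac{i \sqrt{11842855}}{83} \approx 41.462 i$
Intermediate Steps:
$x = \frac{663}{166}$ ($x = 4 - \frac{1}{54 - -112} = 4 - \frac{1}{54 + 112} = 4 - \frac{1}{166} = \frac{663}{166} \approx 3.994$)
$U = -1175$ ($U = 25 \left(-47\right) = -1175$)
$y{\left(k \right)} = 4 + k$
$C{\left(w,p \right)} = 2 w \left(\frac{663}{166} + p\right)$ ($C{\left(w,p \right)} = \left(w + w\right) \left(p + \frac{663}{166}\right) = 2 w \left(\frac{663}{166} + p\right)$)
$\sqrt{C{\left(y{\left(4 \right)},-38 \right)} + U} = \sqrt{\frac{\left(4 + 4\right) \left(663 + 166 \left(-38\right)\right)}{83} - 1175} = \sqrt{\frac{1}{83} \cdot 8 \left(663 - 6308\right) - 1175} = \sqrt{\frac{1}{83} \cdot 8 \left(-5645\right) - 1175} = \sqrt{- \frac{45160}{83} - 1175} = \sqrt{- \frac{142685}{83}} = \frac{i \sqrt{11842855}}{83}$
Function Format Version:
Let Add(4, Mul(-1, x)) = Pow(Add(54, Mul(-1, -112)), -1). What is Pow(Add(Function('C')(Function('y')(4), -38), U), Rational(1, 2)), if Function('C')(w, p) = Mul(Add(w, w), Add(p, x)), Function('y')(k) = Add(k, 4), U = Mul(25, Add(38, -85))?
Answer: Mul(Rational(1, 83), I, Pow(11842855, Rational(1, 2))) ≈ Mul(41.462, I)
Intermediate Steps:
x = Rational(663, 166) (x = Add(4, Mul(-1, Pow(Add(54, Mul(-1, -112)), -1))) = Add(4, Mul(-1, Pow(Add(54, 112), -1))) = Add(4, Mul(-1, Pow(166, -1))) = Add(4, Mul(-1, Rational(1, 166))) = Add(4, Rational(-1, 166)) = Rational(663, 166) ≈ 3.9940)
U = -1175 (U = Mul(25, -47) = -1175)
Function('y')(k) = Add(4, k)
Function('C')(w, p) = Mul(2, w, Add(Rational(663, 166), p)) (Function('C')(w, p) = Mul(Add(w, w), Add(p, Rational(663, 166))) = Mul(Mul(2, w), Add(Rational(663, 166), p)) = Mul(2, w, Add(Rational(663, 166), p)))
Pow(Add(Function('C')(Function('y')(4), -38), U), Rational(1, 2)) = Pow(Add(Mul(Rational(1, 83), Add(4, 4), Add(663, Mul(166, -38))), -1175), Rational(1, 2)) = Pow(Add(Mul(Rational(1, 83), 8, Add(663, -6308)), -1175), Rational(1, 2)) = Pow(Add(Mul(Rational(1, 83), 8, -5645), -1175), Rational(1, 2)) = Pow(Add(Rational(-45160, 83), -1175), Rational(1, 2)) = Pow(Rational(-142685, 83), Rational(1, 2)) = Mul(Rational(1, 83), I, Pow(11842855, Rational(1, 2)))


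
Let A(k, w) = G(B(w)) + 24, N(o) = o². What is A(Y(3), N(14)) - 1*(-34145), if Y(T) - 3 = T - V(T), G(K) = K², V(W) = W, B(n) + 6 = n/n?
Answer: 34194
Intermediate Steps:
B(n) = -5 (B(n) = -6 + n/n = -6 + 1 = -5)
Y(T) = 3 (Y(T) = 3 + (T - T) = 3 + 0 = 3)
A(k, w) = 49 (A(k, w) = (-5)² + 24 = 25 + 24 = 49)
A(Y(3), N(14)) - 1*(-34145) = 49 - 1*(-34145) = 49 + 34145 = 34194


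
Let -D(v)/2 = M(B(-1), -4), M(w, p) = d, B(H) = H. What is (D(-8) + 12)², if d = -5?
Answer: 484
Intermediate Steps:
M(w, p) = -5
D(v) = 10 (D(v) = -2*(-5) = 10)
(D(-8) + 12)² = (10 + 12)² = 22² = 484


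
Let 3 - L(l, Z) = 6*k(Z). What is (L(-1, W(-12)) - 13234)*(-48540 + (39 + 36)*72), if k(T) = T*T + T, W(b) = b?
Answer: 604952220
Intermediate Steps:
k(T) = T + T² (k(T) = T² + T = T + T²)
L(l, Z) = 3 - 6*Z*(1 + Z)
(L(-1, W(-12)) - 13234)*(-48540 + (39 + 36)*72) = ((3 - 6*(-12)*(1 - 12)) - 13234)*(-48540 + (39 + 36)*72) = ((3 - 6*(-12)*(-11)) - 13234)*(-48540 + 75*72) = ((3 - 792) - 13234)*(-48540 + 5400) = (-789 - 13234)*(-43140) = -14023*(-43140) = 604952220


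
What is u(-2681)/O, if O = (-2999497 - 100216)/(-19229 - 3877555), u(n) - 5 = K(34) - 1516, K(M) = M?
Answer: -5755549968/3099713 ≈ -1856.8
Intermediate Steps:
u(n) = -1477 (u(n) = 5 + (34 - 1516) = 5 - 1482 = -1477)
O = 3099713/3896784 (O = -3099713/(-3896784) = -3099713*(-1/3896784) = 3099713/3896784 ≈ 0.79545)
u(-2681)/O = -1477/3099713/3896784 = -1477*3896784/3099713 = -5755549968/3099713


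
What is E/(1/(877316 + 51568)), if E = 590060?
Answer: 548097293040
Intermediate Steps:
E/(1/(877316 + 51568)) = 590060/(1/(877316 + 51568)) = 590060/(1/928884) = 590060*928884 = 548097293040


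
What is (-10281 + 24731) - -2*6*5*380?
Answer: 37250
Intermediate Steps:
(-10281 + 24731) - -2*6*5*380 = 14450 - (-12*5)*380 = 14450 - (-60)*380 = 14450 - 1*(-22800) = 14450 + 22800 = 37250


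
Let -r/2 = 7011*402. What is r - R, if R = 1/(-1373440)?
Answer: -7741867023359/1373440 ≈ -5.6368e+6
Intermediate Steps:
R = -1/1373440 ≈ -7.2810e-7
r = -5636844 (r = -14022*402 = -2*2818422 = -5636844)
r - R = -5636844 - 1*(-1/1373440) = -5636844 + 1/1373440 = -7741867023359/1373440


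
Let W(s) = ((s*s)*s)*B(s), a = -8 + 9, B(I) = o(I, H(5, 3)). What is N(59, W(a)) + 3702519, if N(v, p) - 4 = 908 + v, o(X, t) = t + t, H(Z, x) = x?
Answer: 3703490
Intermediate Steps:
o(X, t) = 2*t
B(I) = 6 (B(I) = 2*3 = 6)
a = 1
W(s) = 6*s³ (W(s) = ((s*s)*s)*6 = (s²*s)*6 = s³*6 = 6*s³)
N(v, p) = 912 + v (N(v, p) = 4 + (908 + v) = 912 + v)
N(59, W(a)) + 3702519 = (912 + 59) + 3702519 = 971 + 3702519 = 3703490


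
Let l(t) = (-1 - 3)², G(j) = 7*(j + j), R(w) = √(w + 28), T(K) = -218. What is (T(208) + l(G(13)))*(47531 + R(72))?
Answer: -9603282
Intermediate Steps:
R(w) = √(28 + w)
G(j) = 14*j (G(j) = 7*(2*j) = 14*j)
l(t) = 16 (l(t) = (-4)² = 16)
(T(208) + l(G(13)))*(47531 + R(72)) = (-218 + 16)*(47531 + √(28 + 72)) = -202*(47531 + √100) = -202*(47531 + 10) = -202*47541 = -9603282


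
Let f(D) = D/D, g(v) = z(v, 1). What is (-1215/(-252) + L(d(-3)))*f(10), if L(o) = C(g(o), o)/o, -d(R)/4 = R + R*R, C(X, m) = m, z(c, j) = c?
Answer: 163/28 ≈ 5.8214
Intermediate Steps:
g(v) = v
d(R) = -4*R - 4*R² (d(R) = -4*(R + R*R) = -4*(R + R²) = -4*R - 4*R²)
L(o) = 1 (L(o) = o/o = 1)
f(D) = 1
(-1215/(-252) + L(d(-3)))*f(10) = (-1215/(-252) + 1)*1 = (-1215*(-1/252) + 1)*1 = (135/28 + 1)*1 = (163/28)*1 = 163/28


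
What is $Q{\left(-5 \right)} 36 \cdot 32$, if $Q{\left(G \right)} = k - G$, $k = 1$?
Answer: $6912$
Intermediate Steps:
$Q{\left(G \right)} = 1 - G$
$Q{\left(-5 \right)} 36 \cdot 32 = \left(1 - -5\right) 36 \cdot 32 = \left(1 + 5\right) 36 \cdot 32 = 6 \cdot 36 \cdot 32 = 216 \cdot 32 = 6912$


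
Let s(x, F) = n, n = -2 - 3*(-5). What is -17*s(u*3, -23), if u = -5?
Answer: -221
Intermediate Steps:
n = 13 (n = -2 + 15 = 13)
s(x, F) = 13
-17*s(u*3, -23) = -17*13 = -221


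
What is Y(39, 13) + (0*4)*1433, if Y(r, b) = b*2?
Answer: 26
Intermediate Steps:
Y(r, b) = 2*b
Y(39, 13) + (0*4)*1433 = 2*13 + (0*4)*1433 = 26 + 0*1433 = 26 + 0 = 26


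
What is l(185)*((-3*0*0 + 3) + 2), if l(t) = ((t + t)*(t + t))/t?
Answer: 3700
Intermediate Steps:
l(t) = 4*t (l(t) = ((2*t)*(2*t))/t = (4*t²)/t = 4*t)
l(185)*((-3*0*0 + 3) + 2) = (4*185)*((-3*0*0 + 3) + 2) = 740*((0*0 + 3) + 2) = 740*((0 + 3) + 2) = 740*(3 + 2) = 740*5 = 3700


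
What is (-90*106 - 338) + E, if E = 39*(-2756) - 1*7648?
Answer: -125010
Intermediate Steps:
E = -115132 (E = -107484 - 7648 = -115132)
(-90*106 - 338) + E = (-90*106 - 338) - 115132 = (-9540 - 338) - 115132 = -9878 - 115132 = -125010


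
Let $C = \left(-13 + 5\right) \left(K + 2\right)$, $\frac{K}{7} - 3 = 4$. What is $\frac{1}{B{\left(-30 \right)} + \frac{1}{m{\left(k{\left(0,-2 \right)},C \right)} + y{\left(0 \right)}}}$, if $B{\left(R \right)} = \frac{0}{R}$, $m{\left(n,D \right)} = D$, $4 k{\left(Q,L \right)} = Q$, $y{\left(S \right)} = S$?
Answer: $-408$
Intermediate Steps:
$K = 49$ ($K = 21 + 7 \cdot 4 = 21 + 28 = 49$)
$k{\left(Q,L \right)} = \frac{Q}{4}$
$C = -408$ ($C = \left(-13 + 5\right) \left(49 + 2\right) = \left(-8\right) 51 = -408$)
$B{\left(R \right)} = 0$
$\frac{1}{B{\left(-30 \right)} + \frac{1}{m{\left(k{\left(0,-2 \right)},C \right)} + y{\left(0 \right)}}} = \frac{1}{0 + \frac{1}{-408 + 0}} = \frac{1}{0 + \frac{1}{-408}} = \frac{1}{0 - \frac{1}{408}} = \frac{1}{- \frac{1}{408}} = -408$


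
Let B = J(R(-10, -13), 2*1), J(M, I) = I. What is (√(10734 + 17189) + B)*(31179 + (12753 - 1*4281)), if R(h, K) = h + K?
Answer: 79302 + 39651*√27923 ≈ 6.7051e+6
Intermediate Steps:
R(h, K) = K + h
B = 2 (B = 2*1 = 2)
(√(10734 + 17189) + B)*(31179 + (12753 - 1*4281)) = (√(10734 + 17189) + 2)*(31179 + (12753 - 1*4281)) = (√27923 + 2)*(31179 + (12753 - 4281)) = (2 + √27923)*(31179 + 8472) = (2 + √27923)*39651 = 79302 + 39651*√27923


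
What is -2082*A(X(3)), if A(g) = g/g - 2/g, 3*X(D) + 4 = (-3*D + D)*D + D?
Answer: -52050/19 ≈ -2739.5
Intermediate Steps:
X(D) = -4/3 - 2*D**2/3 + D/3 (X(D) = -4/3 + ((-3*D + D)*D + D)/3 = -4/3 + ((-2*D)*D + D)/3 = -4/3 + (-2*D**2 + D)/3 = -4/3 + (D - 2*D**2)/3 = -4/3 + (-2*D**2/3 + D/3) = -4/3 - 2*D**2/3 + D/3)
A(g) = 1 - 2/g
-2082*A(X(3)) = -2082*(-2 + (-4/3 - 2/3*3**2 + (1/3)*3))/(-4/3 - 2/3*3**2 + (1/3)*3) = -2082*(-2 + (-4/3 - 2/3*9 + 1))/(-4/3 - 2/3*9 + 1) = -2082*(-2 + (-4/3 - 6 + 1))/(-4/3 - 6 + 1) = -2082*(-2 - 19/3)/(-19/3) = -(-6246)*(-25)/(19*3) = -2082*25/19 = -52050/19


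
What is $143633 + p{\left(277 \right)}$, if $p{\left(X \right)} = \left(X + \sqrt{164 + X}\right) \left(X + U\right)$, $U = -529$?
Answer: $68537$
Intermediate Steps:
$p{\left(X \right)} = \left(-529 + X\right) \left(X + \sqrt{164 + X}\right)$ ($p{\left(X \right)} = \left(X + \sqrt{164 + X}\right) \left(X - 529\right) = \left(X + \sqrt{164 + X}\right) \left(-529 + X\right) = \left(-529 + X\right) \left(X + \sqrt{164 + X}\right)$)
$143633 + p{\left(277 \right)} = 143633 + \left(277^{2} - 146533 - 529 \sqrt{164 + 277} + 277 \sqrt{164 + 277}\right) = 143633 + \left(76729 - 146533 - 529 \sqrt{441} + 277 \sqrt{441}\right) = 143633 + \left(76729 - 146533 - 11109 + 277 \cdot 21\right) = 143633 + \left(76729 - 146533 - 11109 + 5817\right) = 143633 - 75096 = 68537$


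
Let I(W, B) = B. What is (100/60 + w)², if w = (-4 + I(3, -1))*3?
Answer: 1600/9 ≈ 177.78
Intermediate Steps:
w = -15 (w = (-4 - 1)*3 = -5*3 = -15)
(100/60 + w)² = (100/60 - 15)² = (100*(1/60) - 15)² = (5/3 - 15)² = (-40/3)² = 1600/9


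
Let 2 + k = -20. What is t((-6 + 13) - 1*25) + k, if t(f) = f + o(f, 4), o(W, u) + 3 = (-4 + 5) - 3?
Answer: -45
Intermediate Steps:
k = -22 (k = -2 - 20 = -22)
o(W, u) = -5 (o(W, u) = -3 + ((-4 + 5) - 3) = -3 + (1 - 3) = -3 - 2 = -5)
t(f) = -5 + f (t(f) = f - 5 = -5 + f)
t((-6 + 13) - 1*25) + k = (-5 + ((-6 + 13) - 1*25)) - 22 = (-5 + (7 - 25)) - 22 = (-5 - 18) - 22 = -23 - 22 = -45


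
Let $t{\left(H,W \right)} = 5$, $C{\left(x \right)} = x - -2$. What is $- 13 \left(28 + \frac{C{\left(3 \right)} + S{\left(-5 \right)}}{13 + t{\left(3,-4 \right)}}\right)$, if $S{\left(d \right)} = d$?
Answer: $-364$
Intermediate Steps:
$C{\left(x \right)} = 2 + x$ ($C{\left(x \right)} = x + 2 = 2 + x$)
$- 13 \left(28 + \frac{C{\left(3 \right)} + S{\left(-5 \right)}}{13 + t{\left(3,-4 \right)}}\right) = - 13 \left(28 + \frac{\left(2 + 3\right) - 5}{13 + 5}\right) = - 13 \left(28 + \frac{5 - 5}{18}\right) = - 13 \left(28 + 0 \cdot \frac{1}{18}\right) = - 13 \left(28 + 0\right) = \left(-13\right) 28 = -364$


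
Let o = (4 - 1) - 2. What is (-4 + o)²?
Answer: 9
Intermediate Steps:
o = 1 (o = 3 - 2 = 1)
(-4 + o)² = (-4 + 1)² = (-3)² = 9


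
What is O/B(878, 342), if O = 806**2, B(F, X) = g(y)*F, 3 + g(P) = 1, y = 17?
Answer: -162409/439 ≈ -369.95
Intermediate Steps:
g(P) = -2 (g(P) = -3 + 1 = -2)
B(F, X) = -2*F
O = 649636
O/B(878, 342) = 649636/((-2*878)) = 649636/(-1756) = 649636*(-1/1756) = -162409/439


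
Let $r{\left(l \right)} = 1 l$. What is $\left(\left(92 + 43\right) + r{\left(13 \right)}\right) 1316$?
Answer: $194768$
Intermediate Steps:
$r{\left(l \right)} = l$
$\left(\left(92 + 43\right) + r{\left(13 \right)}\right) 1316 = \left(\left(92 + 43\right) + 13\right) 1316 = \left(135 + 13\right) 1316 = 148 \cdot 1316 = 194768$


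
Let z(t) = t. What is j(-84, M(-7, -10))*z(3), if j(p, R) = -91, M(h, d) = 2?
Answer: -273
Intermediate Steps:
j(-84, M(-7, -10))*z(3) = -91*3 = -273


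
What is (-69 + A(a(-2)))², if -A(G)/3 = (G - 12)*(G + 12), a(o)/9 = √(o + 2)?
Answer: 131769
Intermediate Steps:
a(o) = 9*√(2 + o) (a(o) = 9*√(o + 2) = 9*√(2 + o))
A(G) = -3*(-12 + G)*(12 + G) (A(G) = -3*(G - 12)*(G + 12) = -3*(-12 + G)*(12 + G))
(-69 + A(a(-2)))² = (-69 + (432 - 3*(9*√(2 - 2))²))² = (-69 + (432 - 3*(9*√0)²))² = (-69 + (432 - 3*(9*0)²))² = (-69 + (432 - 3*0²))² = (-69 + (432 - 3*0))² = (-69 + (432 + 0))² = (-69 + 432)² = 363² = 131769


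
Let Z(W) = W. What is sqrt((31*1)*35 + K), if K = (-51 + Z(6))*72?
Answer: I*sqrt(2155) ≈ 46.422*I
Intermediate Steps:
K = -3240 (K = (-51 + 6)*72 = -45*72 = -3240)
sqrt((31*1)*35 + K) = sqrt((31*1)*35 - 3240) = sqrt(31*35 - 3240) = sqrt(1085 - 3240) = sqrt(-2155) = I*sqrt(2155)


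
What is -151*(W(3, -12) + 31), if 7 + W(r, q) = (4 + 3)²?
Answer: -11023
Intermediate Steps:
W(r, q) = 42 (W(r, q) = -7 + (4 + 3)² = -7 + 7² = -7 + 49 = 42)
-151*(W(3, -12) + 31) = -151*(42 + 31) = -151*73 = -11023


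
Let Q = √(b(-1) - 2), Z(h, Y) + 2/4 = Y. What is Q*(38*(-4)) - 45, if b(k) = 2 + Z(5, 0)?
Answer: -45 - 76*I*√2 ≈ -45.0 - 107.48*I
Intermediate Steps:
Z(h, Y) = -½ + Y
b(k) = 3/2 (b(k) = 2 + (-½ + 0) = 2 - ½ = 3/2)
Q = I*√2/2 (Q = √(3/2 - 2) = √(-½) = I*√2/2 ≈ 0.70711*I)
Q*(38*(-4)) - 45 = (I*√2/2)*(38*(-4)) - 45 = (I*√2/2)*(-152) - 45 = -76*I*√2 - 45 = -45 - 76*I*√2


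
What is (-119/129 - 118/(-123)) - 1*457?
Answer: -805626/1763 ≈ -456.96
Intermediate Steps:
(-119/129 - 118/(-123)) - 1*457 = (-119*1/129 - 118*(-1/123)) - 457 = (-119/129 + 118/123) - 457 = 65/1763 - 457 = -805626/1763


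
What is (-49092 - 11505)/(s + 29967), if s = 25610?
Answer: -60597/55577 ≈ -1.0903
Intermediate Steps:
(-49092 - 11505)/(s + 29967) = (-49092 - 11505)/(25610 + 29967) = -60597/55577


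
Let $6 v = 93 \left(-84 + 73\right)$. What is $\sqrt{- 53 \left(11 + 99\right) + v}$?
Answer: $\frac{i \sqrt{24002}}{2} \approx 77.463 i$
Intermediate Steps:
$v = - \frac{341}{2}$ ($v = \frac{93 \left(-84 + 73\right)}{6} = \frac{93 \left(-11\right)}{6} = \frac{1}{6} \left(-1023\right) = - \frac{341}{2} \approx -170.5$)
$\sqrt{- 53 \left(11 + 99\right) + v} = \sqrt{- 53 \left(11 + 99\right) - \frac{341}{2}} = \sqrt{\left(-53\right) 110 - \frac{341}{2}} = \sqrt{-5830 - \frac{341}{2}} = \sqrt{- \frac{12001}{2}} = \frac{i \sqrt{24002}}{2}$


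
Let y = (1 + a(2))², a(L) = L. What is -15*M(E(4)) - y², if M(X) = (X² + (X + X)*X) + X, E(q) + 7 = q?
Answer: -441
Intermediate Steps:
E(q) = -7 + q
M(X) = X + 3*X² (M(X) = (X² + (2*X)*X) + X = (X² + 2*X²) + X = 3*X² + X = X + 3*X²)
y = 9 (y = (1 + 2)² = 3² = 9)
-15*M(E(4)) - y² = -15*(-7 + 4)*(1 + 3*(-7 + 4)) - 1*9² = -(-45)*(1 + 3*(-3)) - 1*81 = -(-45)*(1 - 9) - 81 = -(-45)*(-8) - 81 = -15*24 - 81 = -360 - 81 = -441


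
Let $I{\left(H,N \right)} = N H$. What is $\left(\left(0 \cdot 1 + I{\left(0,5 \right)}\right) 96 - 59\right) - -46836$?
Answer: $46777$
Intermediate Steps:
$I{\left(H,N \right)} = H N$
$\left(\left(0 \cdot 1 + I{\left(0,5 \right)}\right) 96 - 59\right) - -46836 = \left(\left(0 \cdot 1 + 0 \cdot 5\right) 96 - 59\right) - -46836 = \left(\left(0 + 0\right) 96 - 59\right) + 46836 = \left(0 \cdot 96 - 59\right) + 46836 = \left(0 - 59\right) + 46836 = -59 + 46836 = 46777$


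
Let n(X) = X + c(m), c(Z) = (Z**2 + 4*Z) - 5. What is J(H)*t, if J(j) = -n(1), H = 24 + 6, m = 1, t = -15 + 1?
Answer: 14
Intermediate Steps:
t = -14
c(Z) = -5 + Z**2 + 4*Z
H = 30
n(X) = X (n(X) = X + (-5 + 1**2 + 4*1) = X + (-5 + 1 + 4) = X + 0 = X)
J(j) = -1 (J(j) = -1*1 = -1)
J(H)*t = -1*(-14) = 14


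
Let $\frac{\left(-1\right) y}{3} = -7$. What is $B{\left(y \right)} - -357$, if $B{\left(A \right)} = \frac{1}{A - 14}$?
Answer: $\frac{2500}{7} \approx 357.14$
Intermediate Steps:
$y = 21$ ($y = \left(-3\right) \left(-7\right) = 21$)
$B{\left(A \right)} = \frac{1}{-14 + A}$
$B{\left(y \right)} - -357 = \frac{1}{-14 + 21} - -357 = \frac{1}{7} + 357 = \frac{2500}{7}$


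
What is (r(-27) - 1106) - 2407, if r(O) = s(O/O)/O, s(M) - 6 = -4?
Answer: -94853/27 ≈ -3513.1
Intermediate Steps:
s(M) = 2 (s(M) = 6 - 4 = 2)
r(O) = 2/O
(r(-27) - 1106) - 2407 = (2/(-27) - 1106) - 2407 = (2*(-1/27) - 1106) - 2407 = (-2/27 - 1106) - 2407 = -29864/27 - 2407 = -94853/27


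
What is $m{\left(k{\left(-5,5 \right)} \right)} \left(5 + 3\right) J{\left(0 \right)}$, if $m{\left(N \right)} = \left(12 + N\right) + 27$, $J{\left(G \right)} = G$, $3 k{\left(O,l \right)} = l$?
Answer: $0$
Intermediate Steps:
$k{\left(O,l \right)} = \frac{l}{3}$
$m{\left(N \right)} = 39 + N$
$m{\left(k{\left(-5,5 \right)} \right)} \left(5 + 3\right) J{\left(0 \right)} = \left(39 + \frac{1}{3} \cdot 5\right) \left(5 + 3\right) 0 = \left(39 + \frac{5}{3}\right) 8 \cdot 0 = \frac{122}{3} \cdot 0 = 0$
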